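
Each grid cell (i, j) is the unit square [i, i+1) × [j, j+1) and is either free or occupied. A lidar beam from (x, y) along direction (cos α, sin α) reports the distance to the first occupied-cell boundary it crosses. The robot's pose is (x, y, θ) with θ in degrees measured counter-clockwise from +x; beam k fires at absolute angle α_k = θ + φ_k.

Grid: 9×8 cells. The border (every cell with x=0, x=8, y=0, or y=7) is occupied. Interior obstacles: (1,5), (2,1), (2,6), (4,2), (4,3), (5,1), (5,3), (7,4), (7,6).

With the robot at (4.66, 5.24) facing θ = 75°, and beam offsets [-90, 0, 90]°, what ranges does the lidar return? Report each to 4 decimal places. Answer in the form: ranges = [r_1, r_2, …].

ranges = [2.4225, 1.8221, 2.7538]

beam 1: φ=-90°, α=345°
  cosα=0.9659 sinα=-0.2588 | (4,5) | tMaxX 0.3520 tMaxY 0.9273 | tΔX 1.0353 tΔY 3.8637
    t=0.3520 [x] (5,5)
    t=0.9273 [y] (5,4)
    t=1.3873 [x] (6,4)
    t=2.4225 [x] (7,4) — stop
  → r_1 = 2.4225
beam 2: φ=0°, α=75°
  cosα=0.2588 sinα=0.9659 | (4,5) | tMaxX 1.3137 tMaxY 0.7868 | tΔX 3.8637 tΔY 1.0353
    t=0.7868 [y] (4,6)
    t=1.3137 [x] (5,6)
    t=1.8221 [y] (5,7) — stop
  → r_2 = 1.8221
beam 3: φ=90°, α=165°
  cosα=-0.9659 sinα=0.2588 | (4,5) | tMaxX 0.6833 tMaxY 2.9364 | tΔX 1.0353 tΔY 3.8637
    t=0.6833 [x] (3,5)
    t=1.7186 [x] (2,5)
    t=2.7538 [x] (1,5) — stop
  → r_3 = 2.7538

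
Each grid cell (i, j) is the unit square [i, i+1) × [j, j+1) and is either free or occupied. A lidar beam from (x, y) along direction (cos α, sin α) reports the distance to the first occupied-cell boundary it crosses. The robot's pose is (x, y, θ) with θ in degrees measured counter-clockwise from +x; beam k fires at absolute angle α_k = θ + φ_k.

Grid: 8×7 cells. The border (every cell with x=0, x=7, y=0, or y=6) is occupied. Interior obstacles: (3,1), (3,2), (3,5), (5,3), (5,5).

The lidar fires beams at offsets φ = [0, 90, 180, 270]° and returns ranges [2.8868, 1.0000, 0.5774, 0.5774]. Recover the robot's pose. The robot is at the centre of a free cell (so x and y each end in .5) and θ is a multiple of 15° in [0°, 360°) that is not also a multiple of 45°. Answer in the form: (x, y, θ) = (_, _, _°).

Candidates: 25 free-cell centres × 16 headings = 400 poses. Raycast each; keep the one whose scan matches to 4 dp.
  (5.5, 4.5, 285°): beam 1 = 0.5176 ≠ 2.8868 ✗
  (2.5, 5.5, 210°): beam 1 = 1.7321 ≠ 2.8868 ✗
  (6.5, 1.5, 105°): beam 1 = 1.9319 ≠ 2.8868 ✗
  (6.5, 1.5, 30°): beam 1 = 0.5774 ≠ 2.8868 ✗
  (1.5, 4.5, 195°): beam 1 = 0.5176 ≠ 2.8868 ✗
  …
  (4.5, 1.5, 30°): r_1=2.8868, r_2=1.0000, r_3=0.5774, r_4=0.5774 — all match ✓
Only this pose fits every beam.

(x, y, θ) = (4.5, 1.5, 30°)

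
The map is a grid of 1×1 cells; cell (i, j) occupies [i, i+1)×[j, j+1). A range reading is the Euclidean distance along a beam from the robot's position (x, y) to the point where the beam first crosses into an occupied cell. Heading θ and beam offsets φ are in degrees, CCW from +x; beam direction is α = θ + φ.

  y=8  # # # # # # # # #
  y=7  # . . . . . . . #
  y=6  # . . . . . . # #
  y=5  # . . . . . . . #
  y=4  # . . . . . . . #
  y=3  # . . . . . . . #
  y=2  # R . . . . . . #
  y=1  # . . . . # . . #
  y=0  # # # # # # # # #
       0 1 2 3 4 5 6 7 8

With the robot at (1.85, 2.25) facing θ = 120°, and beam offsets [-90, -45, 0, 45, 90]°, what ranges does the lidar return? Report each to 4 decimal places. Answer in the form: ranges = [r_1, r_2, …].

beam 1: φ=-90°, α=30°
  dir = (cos 30°, sin 30°) = (0.8660, 0.5000); from cell (1,2)
  next x-line at t=0.1732, next y-line at t=1.5000; Δt_x=1.1547, Δt_y=2.0000
    x: enter (2,2) at t=0.1732
    x: enter (3,2) at t=1.3279
    y: enter (3,3) at t=1.5000
    x: enter (4,3) at t=2.4826
    y: enter (4,4) at t=3.5000
    x: enter (5,4) at t=3.6373
    x: enter (6,4) at t=4.7920
    y: enter (6,5) at t=5.5000
    x: enter (7,5) at t=5.9467
    x: enter (8,5) at t=7.1014 ← occupied
  → r_1 = 7.1014
beam 2: φ=-45°, α=75°
  dir = (cos 75°, sin 75°) = (0.2588, 0.9659); from cell (1,2)
  next x-line at t=0.5796, next y-line at t=0.7765; Δt_x=3.8637, Δt_y=1.0353
    x: enter (2,2) at t=0.5796
    y: enter (2,3) at t=0.7765
    y: enter (2,4) at t=1.8117
    y: enter (2,5) at t=2.8470
    y: enter (2,6) at t=3.8823
    x: enter (3,6) at t=4.4433
    y: enter (3,7) at t=4.9176
    y: enter (3,8) at t=5.9528 ← occupied
  → r_2 = 5.9528
beam 3: φ=0°, α=120°
  dir = (cos 120°, sin 120°) = (-0.5000, 0.8660); from cell (1,2)
  next x-line at t=1.7000, next y-line at t=0.8660; Δt_x=2.0000, Δt_y=1.1547
    y: enter (1,3) at t=0.8660
    x: enter (0,3) at t=1.7000 ← occupied
  → r_3 = 1.7000
beam 4: φ=45°, α=165°
  dir = (cos 165°, sin 165°) = (-0.9659, 0.2588); from cell (1,2)
  next x-line at t=0.8800, next y-line at t=2.8978; Δt_x=1.0353, Δt_y=3.8637
    x: enter (0,2) at t=0.8800 ← occupied
  → r_4 = 0.8800
beam 5: φ=90°, α=210°
  dir = (cos 210°, sin 210°) = (-0.8660, -0.5000); from cell (1,2)
  next x-line at t=0.9815, next y-line at t=0.5000; Δt_x=1.1547, Δt_y=2.0000
    y: enter (1,1) at t=0.5000
    x: enter (0,1) at t=0.9815 ← occupied
  → r_5 = 0.9815

ranges = [7.1014, 5.9528, 1.7000, 0.8800, 0.9815]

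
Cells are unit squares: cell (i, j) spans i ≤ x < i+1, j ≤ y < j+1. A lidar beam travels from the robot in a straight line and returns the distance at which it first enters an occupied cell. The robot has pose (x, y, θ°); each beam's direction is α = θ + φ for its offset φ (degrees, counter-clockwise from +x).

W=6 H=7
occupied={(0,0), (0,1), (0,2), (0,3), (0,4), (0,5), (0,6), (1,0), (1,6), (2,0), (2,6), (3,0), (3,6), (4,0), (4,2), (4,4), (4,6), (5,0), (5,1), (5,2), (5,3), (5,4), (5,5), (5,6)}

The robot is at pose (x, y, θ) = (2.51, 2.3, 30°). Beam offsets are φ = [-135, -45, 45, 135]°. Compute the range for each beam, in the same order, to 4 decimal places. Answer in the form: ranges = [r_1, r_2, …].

ranges = [1.3459, 2.5778, 3.8305, 1.5633]

beam 1: φ=-135°, α=255°
  d=(-0.2588,-0.9659)  start (2,2)  tX=1.9705 tY=0.3106  stride 1/|dx|=3.8637 1/|dy|=1.0353
    cross y-line → (2,1), t=0.3106
    cross y-line → (2,0), t=1.3459 (wall)
  → r_1 = 1.3459
beam 2: φ=-45°, α=345°
  d=(0.9659,-0.2588)  start (2,2)  tX=0.5073 tY=1.1591  stride 1/|dx|=1.0353 1/|dy|=3.8637
    cross x-line → (3,2), t=0.5073
    cross y-line → (3,1), t=1.1591
    cross x-line → (4,1), t=1.5426
    cross x-line → (5,1), t=2.5778 (wall)
  → r_2 = 2.5778
beam 3: φ=45°, α=75°
  d=(0.2588,0.9659)  start (2,2)  tX=1.8932 tY=0.7247  stride 1/|dx|=3.8637 1/|dy|=1.0353
    cross y-line → (2,3), t=0.7247
    cross y-line → (2,4), t=1.7600
    cross x-line → (3,4), t=1.8932
    cross y-line → (3,5), t=2.7952
    cross y-line → (3,6), t=3.8305 (wall)
  → r_3 = 3.8305
beam 4: φ=135°, α=165°
  d=(-0.9659,0.2588)  start (2,2)  tX=0.5280 tY=2.7046  stride 1/|dx|=1.0353 1/|dy|=3.8637
    cross x-line → (1,2), t=0.5280
    cross x-line → (0,2), t=1.5633 (wall)
  → r_4 = 1.5633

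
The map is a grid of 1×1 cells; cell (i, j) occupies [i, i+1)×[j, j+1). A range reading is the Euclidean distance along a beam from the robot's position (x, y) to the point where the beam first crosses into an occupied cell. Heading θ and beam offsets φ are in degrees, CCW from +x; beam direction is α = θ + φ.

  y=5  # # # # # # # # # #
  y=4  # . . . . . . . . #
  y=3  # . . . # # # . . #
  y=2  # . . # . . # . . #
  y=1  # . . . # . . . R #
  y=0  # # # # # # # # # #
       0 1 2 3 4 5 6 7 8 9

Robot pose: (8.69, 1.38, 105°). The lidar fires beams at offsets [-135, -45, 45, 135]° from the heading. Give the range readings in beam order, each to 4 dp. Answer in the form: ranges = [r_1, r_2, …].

beam 1: φ=-135°, α=330°
  dir = (cos 330°, sin 330°) = (0.8660, -0.5000); from cell (8,1)
  next x-line at t=0.3580, next y-line at t=0.7600; Δt_x=1.1547, Δt_y=2.0000
    x: enter (9,1) at t=0.3580 ← occupied
  → r_1 = 0.3580
beam 2: φ=-45°, α=60°
  dir = (cos 60°, sin 60°) = (0.5000, 0.8660); from cell (8,1)
  next x-line at t=0.6200, next y-line at t=0.7159; Δt_x=2.0000, Δt_y=1.1547
    x: enter (9,1) at t=0.6200 ← occupied
  → r_2 = 0.6200
beam 3: φ=45°, α=150°
  dir = (cos 150°, sin 150°) = (-0.8660, 0.5000); from cell (8,1)
  next x-line at t=0.7967, next y-line at t=1.2400; Δt_x=1.1547, Δt_y=2.0000
    x: enter (7,1) at t=0.7967
    y: enter (7,2) at t=1.2400
    x: enter (6,2) at t=1.9514 ← occupied
  → r_3 = 1.9514
beam 4: φ=135°, α=240°
  dir = (cos 240°, sin 240°) = (-0.5000, -0.8660); from cell (8,1)
  next x-line at t=1.3800, next y-line at t=0.4388; Δt_x=2.0000, Δt_y=1.1547
    y: enter (8,0) at t=0.4388 ← occupied
  → r_4 = 0.4388

ranges = [0.3580, 0.6200, 1.9514, 0.4388]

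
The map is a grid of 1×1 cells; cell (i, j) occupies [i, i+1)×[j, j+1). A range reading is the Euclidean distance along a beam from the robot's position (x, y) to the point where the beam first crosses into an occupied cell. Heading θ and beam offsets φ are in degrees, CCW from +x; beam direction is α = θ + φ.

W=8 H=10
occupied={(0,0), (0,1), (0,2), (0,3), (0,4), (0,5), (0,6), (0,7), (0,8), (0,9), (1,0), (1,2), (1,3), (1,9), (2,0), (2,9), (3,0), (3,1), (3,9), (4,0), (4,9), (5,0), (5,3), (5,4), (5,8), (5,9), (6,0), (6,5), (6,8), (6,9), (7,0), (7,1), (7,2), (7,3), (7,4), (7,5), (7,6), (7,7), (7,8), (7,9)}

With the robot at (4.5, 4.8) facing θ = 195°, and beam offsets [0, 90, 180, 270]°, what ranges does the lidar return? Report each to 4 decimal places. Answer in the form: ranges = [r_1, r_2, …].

beam 1: φ=0°, α=195°
  dir = (cos 195°, sin 195°) = (-0.9659, -0.2588); from cell (4,4)
  next x-line at t=0.5176, next y-line at t=3.0910; Δt_x=1.0353, Δt_y=3.8637
    x: enter (3,4) at t=0.5176
    x: enter (2,4) at t=1.5529
    x: enter (1,4) at t=2.5882
    y: enter (1,3) at t=3.0910 ← occupied
  → r_1 = 3.0910
beam 2: φ=90°, α=285°
  dir = (cos 285°, sin 285°) = (0.2588, -0.9659); from cell (4,4)
  next x-line at t=1.9319, next y-line at t=0.8282; Δt_x=3.8637, Δt_y=1.0353
    y: enter (4,3) at t=0.8282
    y: enter (4,2) at t=1.8635
    x: enter (5,2) at t=1.9319
    y: enter (5,1) at t=2.8988
    y: enter (5,0) at t=3.9340 ← occupied
  → r_2 = 3.9340
beam 3: φ=180°, α=15°
  dir = (cos 15°, sin 15°) = (0.9659, 0.2588); from cell (4,4)
  next x-line at t=0.5176, next y-line at t=0.7727; Δt_x=1.0353, Δt_y=3.8637
    x: enter (5,4) at t=0.5176 ← occupied
  → r_3 = 0.5176
beam 4: φ=270°, α=105°
  dir = (cos 105°, sin 105°) = (-0.2588, 0.9659); from cell (4,4)
  next x-line at t=1.9319, next y-line at t=0.2071; Δt_x=3.8637, Δt_y=1.0353
    y: enter (4,5) at t=0.2071
    y: enter (4,6) at t=1.2423
    x: enter (3,6) at t=1.9319
    y: enter (3,7) at t=2.2776
    y: enter (3,8) at t=3.3129
    y: enter (3,9) at t=4.3482 ← occupied
  → r_4 = 4.3482

ranges = [3.0910, 3.9340, 0.5176, 4.3482]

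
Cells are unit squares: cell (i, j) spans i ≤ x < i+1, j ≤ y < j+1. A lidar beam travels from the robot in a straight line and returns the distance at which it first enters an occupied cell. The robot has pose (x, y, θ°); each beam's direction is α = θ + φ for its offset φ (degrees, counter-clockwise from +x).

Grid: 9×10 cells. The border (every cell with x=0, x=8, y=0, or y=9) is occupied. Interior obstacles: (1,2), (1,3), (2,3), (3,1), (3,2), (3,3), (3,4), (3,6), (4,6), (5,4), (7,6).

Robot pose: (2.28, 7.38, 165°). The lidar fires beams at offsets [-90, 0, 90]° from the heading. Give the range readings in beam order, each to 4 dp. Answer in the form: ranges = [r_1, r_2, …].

beam 1: φ=-90°, α=75°
  d=(0.2588,0.9659)  start (2,7)  tX=2.7819 tY=0.6419  stride 1/|dx|=3.8637 1/|dy|=1.0353
    cross y-line → (2,8), t=0.6419
    cross y-line → (2,9), t=1.6771 (wall)
  → r_1 = 1.6771
beam 2: φ=0°, α=165°
  d=(-0.9659,0.2588)  start (2,7)  tX=0.2899 tY=2.3955  stride 1/|dx|=1.0353 1/|dy|=3.8637
    cross x-line → (1,7), t=0.2899
    cross x-line → (0,7), t=1.3252 (wall)
  → r_2 = 1.3252
beam 3: φ=90°, α=255°
  d=(-0.2588,-0.9659)  start (2,7)  tX=1.0818 tY=0.3934  stride 1/|dx|=3.8637 1/|dy|=1.0353
    cross y-line → (2,6), t=0.3934
    cross x-line → (1,6), t=1.0818
    cross y-line → (1,5), t=1.4287
    cross y-line → (1,4), t=2.4640
    cross y-line → (1,3), t=3.4992 (wall)
  → r_3 = 3.4992

ranges = [1.6771, 1.3252, 3.4992]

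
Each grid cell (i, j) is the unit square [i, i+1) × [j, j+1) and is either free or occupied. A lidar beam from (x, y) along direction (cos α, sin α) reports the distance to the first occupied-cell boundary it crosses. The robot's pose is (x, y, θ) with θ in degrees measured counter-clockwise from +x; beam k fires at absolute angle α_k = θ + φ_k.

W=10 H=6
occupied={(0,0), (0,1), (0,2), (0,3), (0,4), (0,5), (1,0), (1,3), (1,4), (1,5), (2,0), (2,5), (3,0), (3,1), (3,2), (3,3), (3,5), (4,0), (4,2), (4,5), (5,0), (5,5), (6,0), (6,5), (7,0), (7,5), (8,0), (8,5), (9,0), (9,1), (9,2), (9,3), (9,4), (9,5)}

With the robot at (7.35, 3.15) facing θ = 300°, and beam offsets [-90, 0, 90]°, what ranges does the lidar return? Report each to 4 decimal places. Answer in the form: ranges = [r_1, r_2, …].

ranges = [3.8682, 2.4826, 1.9053]

beam 1: φ=-90°, α=210°
  cosα=-0.8660 sinα=-0.5000 | (7,3) | tMaxX 0.4041 tMaxY 0.3000 | tΔX 1.1547 tΔY 2.0000
    t=0.3000 [y] (7,2)
    t=0.4041 [x] (6,2)
    t=1.5588 [x] (5,2)
    t=2.3000 [y] (5,1)
    t=2.7135 [x] (4,1)
    t=3.8682 [x] (3,1) — stop
  → r_1 = 3.8682
beam 2: φ=0°, α=300°
  cosα=0.5000 sinα=-0.8660 | (7,3) | tMaxX 1.3000 tMaxY 0.1732 | tΔX 2.0000 tΔY 1.1547
    t=0.1732 [y] (7,2)
    t=1.3000 [x] (8,2)
    t=1.3279 [y] (8,1)
    t=2.4826 [y] (8,0) — stop
  → r_2 = 2.4826
beam 3: φ=90°, α=30°
  cosα=0.8660 sinα=0.5000 | (7,3) | tMaxX 0.7506 tMaxY 1.7000 | tΔX 1.1547 tΔY 2.0000
    t=0.7506 [x] (8,3)
    t=1.7000 [y] (8,4)
    t=1.9053 [x] (9,4) — stop
  → r_3 = 1.9053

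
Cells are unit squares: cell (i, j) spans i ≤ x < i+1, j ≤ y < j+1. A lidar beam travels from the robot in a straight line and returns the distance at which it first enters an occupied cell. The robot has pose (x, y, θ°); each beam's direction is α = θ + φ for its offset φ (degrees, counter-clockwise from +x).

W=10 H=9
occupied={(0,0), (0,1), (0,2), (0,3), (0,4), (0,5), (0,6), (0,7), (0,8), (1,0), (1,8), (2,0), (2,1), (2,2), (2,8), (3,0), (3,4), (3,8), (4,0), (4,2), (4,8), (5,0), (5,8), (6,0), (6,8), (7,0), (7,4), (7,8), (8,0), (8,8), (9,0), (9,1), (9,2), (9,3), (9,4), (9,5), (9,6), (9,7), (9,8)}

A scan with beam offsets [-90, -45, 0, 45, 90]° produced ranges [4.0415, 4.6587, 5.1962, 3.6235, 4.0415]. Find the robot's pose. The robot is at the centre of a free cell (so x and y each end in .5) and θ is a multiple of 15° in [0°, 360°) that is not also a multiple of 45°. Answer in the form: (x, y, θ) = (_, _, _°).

(x, y, θ) = (4.5, 4.5, 30°)

The pose lattice has 51·16 = 816 candidates. Test each by forward raycasting.
  (3.5, 5.5, 165°): beam 1 = 2.5882 ≠ 4.0415 ✗
  (8.5, 4.5, 330°): beam 2 = 1.9319 ≠ 4.6587 ✗
  (6.5, 7.5, 210°): beam 1 = 0.5774 ≠ 4.0415 ✗
  …
  (4.5, 4.5, 30°): r_1=4.0415, r_2=4.6587, r_3=5.1962, r_4=3.6235, r_5=4.0415 — all match ✓
No second candidate reproduces the full scan.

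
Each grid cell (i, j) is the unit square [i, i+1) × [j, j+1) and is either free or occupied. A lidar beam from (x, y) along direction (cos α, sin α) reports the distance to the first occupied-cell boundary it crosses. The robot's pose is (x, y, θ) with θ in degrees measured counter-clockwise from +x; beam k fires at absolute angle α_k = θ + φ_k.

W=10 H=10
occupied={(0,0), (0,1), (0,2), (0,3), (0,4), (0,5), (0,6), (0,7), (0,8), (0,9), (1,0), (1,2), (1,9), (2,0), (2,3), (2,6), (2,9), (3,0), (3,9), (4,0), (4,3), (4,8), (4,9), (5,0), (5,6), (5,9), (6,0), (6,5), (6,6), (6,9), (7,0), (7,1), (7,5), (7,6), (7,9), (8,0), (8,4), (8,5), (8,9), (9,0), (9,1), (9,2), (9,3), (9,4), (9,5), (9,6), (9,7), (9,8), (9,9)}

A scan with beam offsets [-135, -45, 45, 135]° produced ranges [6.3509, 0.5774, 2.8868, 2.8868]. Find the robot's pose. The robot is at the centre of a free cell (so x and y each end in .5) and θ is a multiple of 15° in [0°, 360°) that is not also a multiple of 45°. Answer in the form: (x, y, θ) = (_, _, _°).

Enumerate (i+0.5, j+0.5, θ) over the 51 free cells and 16 admissible headings. For each, cast all 4 beams and compare to the given ranges.
  (5.5, 7.5, 75°): beam 1 = 0.5774 ≠ 6.3509 ✗
  (8.5, 8.5, 75°): beam 1 = 1.0000 ≠ 6.3509 ✗
  (3.5, 8.5, 105°): beam 1 = 0.5774 ≠ 6.3509 ✗
  (1.5, 7.5, 120°): beam 1 = 3.6235 ≠ 6.3509 ✗
  …
  (5.5, 3.5, 255°): r_1=6.3509, r_2=0.5774, r_3=2.8868, r_4=2.8868 — all match ✓
No second candidate reproduces the full scan.

(x, y, θ) = (5.5, 3.5, 255°)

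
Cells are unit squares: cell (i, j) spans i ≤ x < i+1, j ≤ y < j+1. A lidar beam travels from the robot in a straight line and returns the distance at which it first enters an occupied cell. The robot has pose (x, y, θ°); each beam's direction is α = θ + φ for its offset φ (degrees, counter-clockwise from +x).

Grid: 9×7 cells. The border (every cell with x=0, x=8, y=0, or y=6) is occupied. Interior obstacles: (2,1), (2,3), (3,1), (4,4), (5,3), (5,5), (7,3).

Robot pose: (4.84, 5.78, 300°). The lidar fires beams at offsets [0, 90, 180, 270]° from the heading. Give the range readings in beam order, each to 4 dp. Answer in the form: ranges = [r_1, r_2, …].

ranges = [0.3200, 0.1848, 0.2540, 4.4341]

beam 1: φ=0°, α=300°
  dir = (cos 300°, sin 300°) = (0.5000, -0.8660); from cell (4,5)
  next x-line at t=0.3200, next y-line at t=0.9007; Δt_x=2.0000, Δt_y=1.1547
    x: enter (5,5) at t=0.3200 ← occupied
  → r_1 = 0.3200
beam 2: φ=90°, α=30°
  dir = (cos 30°, sin 30°) = (0.8660, 0.5000); from cell (4,5)
  next x-line at t=0.1848, next y-line at t=0.4400; Δt_x=1.1547, Δt_y=2.0000
    x: enter (5,5) at t=0.1848 ← occupied
  → r_2 = 0.1848
beam 3: φ=180°, α=120°
  dir = (cos 120°, sin 120°) = (-0.5000, 0.8660); from cell (4,5)
  next x-line at t=1.6800, next y-line at t=0.2540; Δt_x=2.0000, Δt_y=1.1547
    y: enter (4,6) at t=0.2540 ← occupied
  → r_3 = 0.2540
beam 4: φ=270°, α=210°
  dir = (cos 210°, sin 210°) = (-0.8660, -0.5000); from cell (4,5)
  next x-line at t=0.9699, next y-line at t=1.5600; Δt_x=1.1547, Δt_y=2.0000
    x: enter (3,5) at t=0.9699
    y: enter (3,4) at t=1.5600
    x: enter (2,4) at t=2.1246
    x: enter (1,4) at t=3.2793
    y: enter (1,3) at t=3.5600
    x: enter (0,3) at t=4.4341 ← occupied
  → r_4 = 4.4341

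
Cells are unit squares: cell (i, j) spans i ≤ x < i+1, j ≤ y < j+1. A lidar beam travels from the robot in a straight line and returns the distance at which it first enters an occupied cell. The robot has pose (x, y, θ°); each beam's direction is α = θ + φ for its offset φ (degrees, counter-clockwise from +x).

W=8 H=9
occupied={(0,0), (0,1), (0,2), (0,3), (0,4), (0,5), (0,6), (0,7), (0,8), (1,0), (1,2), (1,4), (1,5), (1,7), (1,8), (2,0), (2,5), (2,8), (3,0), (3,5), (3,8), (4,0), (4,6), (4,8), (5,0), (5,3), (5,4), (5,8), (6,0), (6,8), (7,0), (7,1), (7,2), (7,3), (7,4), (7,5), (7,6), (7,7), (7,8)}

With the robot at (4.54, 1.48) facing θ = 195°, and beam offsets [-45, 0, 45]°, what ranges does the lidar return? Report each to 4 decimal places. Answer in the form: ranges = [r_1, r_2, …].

beam 1: φ=-45°, α=150°
  d=(-0.8660,0.5000)  start (4,1)  tX=0.6235 tY=1.0400  stride 1/|dx|=1.1547 1/|dy|=2.0000
    cross x-line → (3,1), t=0.6235
    cross y-line → (3,2), t=1.0400
    cross x-line → (2,2), t=1.7782
    cross x-line → (1,2), t=2.9329 (wall)
  → r_1 = 2.9329
beam 2: φ=0°, α=195°
  d=(-0.9659,-0.2588)  start (4,1)  tX=0.5590 tY=1.8546  stride 1/|dx|=1.0353 1/|dy|=3.8637
    cross x-line → (3,1), t=0.5590
    cross x-line → (2,1), t=1.5943
    cross y-line → (2,0), t=1.8546 (wall)
  → r_2 = 1.8546
beam 3: φ=45°, α=240°
  d=(-0.5000,-0.8660)  start (4,1)  tX=1.0800 tY=0.5543  stride 1/|dx|=2.0000 1/|dy|=1.1547
    cross y-line → (4,0), t=0.5543 (wall)
  → r_3 = 0.5543

ranges = [2.9329, 1.8546, 0.5543]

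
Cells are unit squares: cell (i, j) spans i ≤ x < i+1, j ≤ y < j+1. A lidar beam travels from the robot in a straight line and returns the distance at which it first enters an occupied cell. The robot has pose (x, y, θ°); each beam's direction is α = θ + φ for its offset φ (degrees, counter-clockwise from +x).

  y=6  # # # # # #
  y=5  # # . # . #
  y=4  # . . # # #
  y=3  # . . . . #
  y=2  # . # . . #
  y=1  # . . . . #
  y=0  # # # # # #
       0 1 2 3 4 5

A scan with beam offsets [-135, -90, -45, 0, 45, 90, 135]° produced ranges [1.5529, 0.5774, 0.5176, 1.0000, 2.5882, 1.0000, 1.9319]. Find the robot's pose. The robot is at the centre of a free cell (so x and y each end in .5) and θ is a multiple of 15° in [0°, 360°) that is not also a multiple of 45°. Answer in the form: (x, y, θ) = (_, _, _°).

(x, y, θ) = (1.5, 3.5, 240°)

The pose lattice has 15·16 = 240 candidates. Test each by forward raycasting.
  (4.5, 5.5, 255°): beam 1 = 0.5774 ≠ 1.5529 ✗
  (2.5, 1.5, 195°): beam 1 = 0.5774 ≠ 1.5529 ✗
  (1.5, 3.5, 15°): beam 1 = 1.0000 ≠ 1.5529 ✗
  (1.5, 3.5, 255°): beam 1 = 1.0000 ≠ 1.5529 ✗
  …
  (1.5, 3.5, 240°): r_1=1.5529, r_2=0.5774, r_3=0.5176, r_4=1.0000, r_5=2.5882, r_6=1.0000, r_7=1.9319 — all match ✓
Only this pose fits every beam.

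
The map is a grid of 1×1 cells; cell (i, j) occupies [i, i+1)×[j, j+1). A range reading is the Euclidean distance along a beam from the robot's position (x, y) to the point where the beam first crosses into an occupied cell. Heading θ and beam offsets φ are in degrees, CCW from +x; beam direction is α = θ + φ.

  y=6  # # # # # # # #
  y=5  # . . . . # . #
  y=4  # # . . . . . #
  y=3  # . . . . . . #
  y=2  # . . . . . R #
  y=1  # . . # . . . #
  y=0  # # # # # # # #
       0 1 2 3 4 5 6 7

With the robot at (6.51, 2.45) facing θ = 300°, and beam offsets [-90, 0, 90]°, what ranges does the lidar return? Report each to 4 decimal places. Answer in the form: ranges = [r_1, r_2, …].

ranges = [2.8983, 0.9800, 0.5658]

beam 1: φ=-90°, α=210°
  direction (-0.8660, -0.5000); cell (6,2); t to first gridline: x 0.5889, y 0.9000 (then +1.1547 / +2.0000)
    (5,2) via x @ 0.5889
    (5,1) via y @ 0.9000
    (4,1) via x @ 1.7436
    (3,1) via x @ 2.8983  # hit
  → r_1 = 2.8983
beam 2: φ=0°, α=300°
  direction (0.5000, -0.8660); cell (6,2); t to first gridline: x 0.9800, y 0.5196 (then +2.0000 / +1.1547)
    (6,1) via y @ 0.5196
    (7,1) via x @ 0.9800  # hit
  → r_2 = 0.9800
beam 3: φ=90°, α=30°
  direction (0.8660, 0.5000); cell (6,2); t to first gridline: x 0.5658, y 1.1000 (then +1.1547 / +2.0000)
    (7,2) via x @ 0.5658  # hit
  → r_3 = 0.5658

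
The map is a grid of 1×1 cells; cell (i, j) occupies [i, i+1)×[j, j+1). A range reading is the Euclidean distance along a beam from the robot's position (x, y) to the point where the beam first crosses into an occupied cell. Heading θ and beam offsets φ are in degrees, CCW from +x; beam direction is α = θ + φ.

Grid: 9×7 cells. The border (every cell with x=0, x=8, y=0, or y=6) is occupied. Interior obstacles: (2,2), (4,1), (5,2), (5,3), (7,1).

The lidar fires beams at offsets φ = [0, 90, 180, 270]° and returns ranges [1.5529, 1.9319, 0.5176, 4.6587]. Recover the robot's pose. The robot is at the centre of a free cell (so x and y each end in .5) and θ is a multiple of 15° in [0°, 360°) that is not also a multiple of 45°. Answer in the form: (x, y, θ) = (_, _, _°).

(x, y, θ) = (5.5, 5.5, 285°)

Enumerate (i+0.5, j+0.5, θ) over the 30 free cells and 16 admissible headings. For each, cast all 4 beams and compare to the given ranges.
  (1.5, 2.5, 165°): beam 1 = 0.5176 ≠ 1.5529 ✗
  (1.5, 2.5, 120°): beam 1 = 1.0000 ≠ 1.5529 ✗
  (4.5, 2.5, 300°): beam 1 = 0.5774 ≠ 1.5529 ✗
  (6.5, 5.5, 345°): beam 2 = 0.5176 ≠ 1.9319 ✗
  …
  (5.5, 5.5, 285°): r_1=1.5529, r_2=1.9319, r_3=0.5176, r_4=4.6587 — all match ✓
Unique over the lattice → pose = (5.5, 5.5, 285°).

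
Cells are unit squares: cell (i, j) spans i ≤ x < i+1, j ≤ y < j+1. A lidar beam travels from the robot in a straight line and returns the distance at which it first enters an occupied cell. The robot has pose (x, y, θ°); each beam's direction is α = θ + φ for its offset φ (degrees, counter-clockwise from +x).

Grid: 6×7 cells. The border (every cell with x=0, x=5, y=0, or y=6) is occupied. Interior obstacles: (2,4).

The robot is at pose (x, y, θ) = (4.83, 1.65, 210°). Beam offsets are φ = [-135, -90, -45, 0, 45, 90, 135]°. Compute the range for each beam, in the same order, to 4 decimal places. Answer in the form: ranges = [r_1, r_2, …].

beam 1: φ=-135°, α=75°
  cosα=0.2588 sinα=0.9659 | (4,1) | tMaxX 0.6568 tMaxY 0.3623 | tΔX 3.8637 tΔY 1.0353
    t=0.3623 [y] (4,2)
    t=0.6568 [x] (5,2) — stop
  → r_1 = 0.6568
beam 2: φ=-90°, α=120°
  cosα=-0.5000 sinα=0.8660 | (4,1) | tMaxX 1.6600 tMaxY 0.4041 | tΔX 2.0000 tΔY 1.1547
    t=0.4041 [y] (4,2)
    t=1.5588 [y] (4,3)
    t=1.6600 [x] (3,3)
    t=2.7135 [y] (3,4)
    t=3.6600 [x] (2,4) — stop
  → r_2 = 3.6600
beam 3: φ=-45°, α=165°
  cosα=-0.9659 sinα=0.2588 | (4,1) | tMaxX 0.8593 tMaxY 1.3523 | tΔX 1.0353 tΔY 3.8637
    t=0.8593 [x] (3,1)
    t=1.3523 [y] (3,2)
    t=1.8946 [x] (2,2)
    t=2.9298 [x] (1,2)
    t=3.9651 [x] (0,2) — stop
  → r_3 = 3.9651
beam 4: φ=0°, α=210°
  cosα=-0.8660 sinα=-0.5000 | (4,1) | tMaxX 0.9584 tMaxY 1.3000 | tΔX 1.1547 tΔY 2.0000
    t=0.9584 [x] (3,1)
    t=1.3000 [y] (3,0) — stop
  → r_4 = 1.3000
beam 5: φ=45°, α=255°
  cosα=-0.2588 sinα=-0.9659 | (4,1) | tMaxX 3.2069 tMaxY 0.6729 | tΔX 3.8637 tΔY 1.0353
    t=0.6729 [y] (4,0) — stop
  → r_5 = 0.6729
beam 6: φ=90°, α=300°
  cosα=0.5000 sinα=-0.8660 | (4,1) | tMaxX 0.3400 tMaxY 0.7506 | tΔX 2.0000 tΔY 1.1547
    t=0.3400 [x] (5,1) — stop
  → r_6 = 0.3400
beam 7: φ=135°, α=345°
  cosα=0.9659 sinα=-0.2588 | (4,1) | tMaxX 0.1760 tMaxY 2.5114 | tΔX 1.0353 tΔY 3.8637
    t=0.1760 [x] (5,1) — stop
  → r_7 = 0.1760

ranges = [0.6568, 3.6600, 3.9651, 1.3000, 0.6729, 0.3400, 0.1760]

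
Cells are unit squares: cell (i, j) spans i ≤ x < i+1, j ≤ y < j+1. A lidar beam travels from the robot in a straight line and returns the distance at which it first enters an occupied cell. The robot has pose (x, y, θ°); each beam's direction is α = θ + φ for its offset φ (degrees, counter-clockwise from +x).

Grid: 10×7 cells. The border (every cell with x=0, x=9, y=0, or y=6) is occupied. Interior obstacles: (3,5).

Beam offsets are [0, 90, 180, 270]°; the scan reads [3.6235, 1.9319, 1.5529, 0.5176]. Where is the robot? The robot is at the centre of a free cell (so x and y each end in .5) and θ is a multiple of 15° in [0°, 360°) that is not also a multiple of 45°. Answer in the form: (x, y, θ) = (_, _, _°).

(x, y, θ) = (1.5, 4.5, 285°)

Candidates: 39 free-cell centres × 16 headings = 624 poses. Raycast each; keep the one whose scan matches to 4 dp.
  (5.5, 4.5, 285°): beam 2 = 3.6235 ≠ 1.9319 ✗
  (4.5, 1.5, 30°): beam 1 = 5.1962 ≠ 3.6235 ✗
  (7.5, 4.5, 195°): beam 1 = 6.7293 ≠ 3.6235 ✗
  …
  (1.5, 4.5, 285°): r_1=3.6235, r_2=1.9319, r_3=1.5529, r_4=0.5176 — all match ✓
Unique over the lattice → pose = (1.5, 4.5, 285°).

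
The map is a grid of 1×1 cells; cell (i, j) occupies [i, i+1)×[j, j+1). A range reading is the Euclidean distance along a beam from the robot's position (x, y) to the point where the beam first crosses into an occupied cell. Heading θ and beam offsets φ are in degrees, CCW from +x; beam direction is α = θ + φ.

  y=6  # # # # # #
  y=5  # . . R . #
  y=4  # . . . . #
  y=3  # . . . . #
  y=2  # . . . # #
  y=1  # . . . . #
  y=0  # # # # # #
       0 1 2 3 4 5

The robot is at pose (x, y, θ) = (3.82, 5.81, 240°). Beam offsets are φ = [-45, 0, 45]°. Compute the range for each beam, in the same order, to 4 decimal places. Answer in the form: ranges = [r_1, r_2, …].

ranges = [2.9195, 5.5541, 2.9091]

beam 1: φ=-45°, α=195°
  d=(-0.9659,-0.2588)  start (3,5)  tX=0.8489 tY=3.1296  stride 1/|dx|=1.0353 1/|dy|=3.8637
    cross x-line → (2,5), t=0.8489
    cross x-line → (1,5), t=1.8842
    cross x-line → (0,5), t=2.9195 (wall)
  → r_1 = 2.9195
beam 2: φ=0°, α=240°
  d=(-0.5000,-0.8660)  start (3,5)  tX=1.6400 tY=0.9353  stride 1/|dx|=2.0000 1/|dy|=1.1547
    cross y-line → (3,4), t=0.9353
    cross x-line → (2,4), t=1.6400
    cross y-line → (2,3), t=2.0900
    cross y-line → (2,2), t=3.2447
    cross x-line → (1,2), t=3.6400
    cross y-line → (1,1), t=4.3994
    cross y-line → (1,0), t=5.5541 (wall)
  → r_2 = 5.5541
beam 3: φ=45°, α=285°
  d=(0.2588,-0.9659)  start (3,5)  tX=0.6955 tY=0.8386  stride 1/|dx|=3.8637 1/|dy|=1.0353
    cross x-line → (4,5), t=0.6955
    cross y-line → (4,4), t=0.8386
    cross y-line → (4,3), t=1.8738
    cross y-line → (4,2), t=2.9091 (wall)
  → r_3 = 2.9091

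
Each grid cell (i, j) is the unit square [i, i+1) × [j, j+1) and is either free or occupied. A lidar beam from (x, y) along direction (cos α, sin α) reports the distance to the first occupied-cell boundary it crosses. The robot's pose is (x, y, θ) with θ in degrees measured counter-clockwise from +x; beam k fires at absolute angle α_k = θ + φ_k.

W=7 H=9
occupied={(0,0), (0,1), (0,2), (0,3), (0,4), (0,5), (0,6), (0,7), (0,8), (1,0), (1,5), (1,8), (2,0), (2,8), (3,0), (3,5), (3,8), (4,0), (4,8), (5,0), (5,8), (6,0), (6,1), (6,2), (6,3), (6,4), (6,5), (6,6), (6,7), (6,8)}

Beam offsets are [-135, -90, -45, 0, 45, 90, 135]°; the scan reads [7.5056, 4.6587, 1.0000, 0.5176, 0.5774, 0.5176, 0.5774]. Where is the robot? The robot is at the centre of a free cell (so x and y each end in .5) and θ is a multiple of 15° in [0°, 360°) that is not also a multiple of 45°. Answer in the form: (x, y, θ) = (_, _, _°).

Enumerate (i+0.5, j+0.5, θ) over the 33 free cells and 16 admissible headings. For each, cast all 7 beams and compare to the given ranges.
  (3.5, 4.5, 255°): beam 1 = 0.5774 ≠ 7.5056 ✗
  (2.5, 5.5, 255°): beam 1 = 2.8868 ≠ 7.5056 ✗
  (3.5, 2.5, 30°): beam 1 = 1.5529 ≠ 7.5056 ✗
  (1.5, 7.5, 240°): beam 1 = 0.5176 ≠ 7.5056 ✗
  …
  (1.5, 7.5, 75°): r_1=7.5056, r_2=4.6587, r_3=1.0000, r_4=0.5176, r_5=0.5774, r_6=0.5176, r_7=0.5774 — all match ✓
Only this pose fits every beam.

(x, y, θ) = (1.5, 7.5, 75°)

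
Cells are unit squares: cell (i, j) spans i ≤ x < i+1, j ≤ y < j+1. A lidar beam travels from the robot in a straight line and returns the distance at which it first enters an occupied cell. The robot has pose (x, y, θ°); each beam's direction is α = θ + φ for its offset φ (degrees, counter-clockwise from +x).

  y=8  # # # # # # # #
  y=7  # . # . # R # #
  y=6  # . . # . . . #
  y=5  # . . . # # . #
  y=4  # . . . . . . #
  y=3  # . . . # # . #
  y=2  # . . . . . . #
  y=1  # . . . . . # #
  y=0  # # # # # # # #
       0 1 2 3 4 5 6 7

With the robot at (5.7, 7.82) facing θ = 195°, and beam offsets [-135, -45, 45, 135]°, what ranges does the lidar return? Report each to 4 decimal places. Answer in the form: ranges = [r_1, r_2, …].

beam 1: φ=-135°, α=60°
  direction (0.5000, 0.8660); cell (5,7); t to first gridline: x 0.6000, y 0.2078 (then +2.0000 / +1.1547)
    (5,8) via y @ 0.2078  # hit
  → r_1 = 0.2078
beam 2: φ=-45°, α=150°
  direction (-0.8660, 0.5000); cell (5,7); t to first gridline: x 0.8083, y 0.3600 (then +1.1547 / +2.0000)
    (5,8) via y @ 0.3600  # hit
  → r_2 = 0.3600
beam 3: φ=45°, α=240°
  direction (-0.5000, -0.8660); cell (5,7); t to first gridline: x 1.4000, y 0.9469 (then +2.0000 / +1.1547)
    (5,6) via y @ 0.9469
    (4,6) via x @ 1.4000
    (4,5) via y @ 2.1016  # hit
  → r_3 = 2.1016
beam 4: φ=135°, α=330°
  direction (0.8660, -0.5000); cell (5,7); t to first gridline: x 0.3464, y 1.6400 (then +1.1547 / +2.0000)
    (6,7) via x @ 0.3464  # hit
  → r_4 = 0.3464

ranges = [0.2078, 0.3600, 2.1016, 0.3464]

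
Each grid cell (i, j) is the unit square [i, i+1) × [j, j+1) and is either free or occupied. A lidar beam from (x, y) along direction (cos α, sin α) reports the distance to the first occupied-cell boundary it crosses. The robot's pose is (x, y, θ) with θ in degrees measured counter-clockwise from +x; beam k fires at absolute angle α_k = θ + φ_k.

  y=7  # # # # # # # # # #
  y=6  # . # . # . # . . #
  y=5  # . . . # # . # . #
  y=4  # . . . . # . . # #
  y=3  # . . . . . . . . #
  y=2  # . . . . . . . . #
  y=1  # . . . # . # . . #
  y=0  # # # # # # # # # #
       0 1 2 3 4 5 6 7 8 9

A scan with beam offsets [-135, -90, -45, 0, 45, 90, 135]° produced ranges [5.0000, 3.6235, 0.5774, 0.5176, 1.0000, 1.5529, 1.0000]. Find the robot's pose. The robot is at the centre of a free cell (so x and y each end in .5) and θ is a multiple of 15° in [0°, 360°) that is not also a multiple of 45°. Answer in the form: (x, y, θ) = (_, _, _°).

(x, y, θ) = (3.5, 5.5, 15°)

Enumerate (i+0.5, j+0.5, θ) over the 38 free cells and 16 admissible headings. For each, cast all 7 beams and compare to the given ranges.
  (8.5, 5.5, 330°): beam 1 = 0.5176 ≠ 5.0000 ✗
  (1.5, 2.5, 195°): beam 2 = 1.9319 ≠ 3.6235 ✗
  (8.5, 3.5, 15°): beam 1 = 2.8868 ≠ 5.0000 ✗
  (2.5, 1.5, 75°): beam 1 = 0.5774 ≠ 5.0000 ✗
  …
  (3.5, 5.5, 15°): r_1=5.0000, r_2=3.6235, r_3=0.5774, r_4=0.5176, r_5=1.0000, r_6=1.5529, r_7=1.0000 — all match ✓
No second candidate reproduces the full scan.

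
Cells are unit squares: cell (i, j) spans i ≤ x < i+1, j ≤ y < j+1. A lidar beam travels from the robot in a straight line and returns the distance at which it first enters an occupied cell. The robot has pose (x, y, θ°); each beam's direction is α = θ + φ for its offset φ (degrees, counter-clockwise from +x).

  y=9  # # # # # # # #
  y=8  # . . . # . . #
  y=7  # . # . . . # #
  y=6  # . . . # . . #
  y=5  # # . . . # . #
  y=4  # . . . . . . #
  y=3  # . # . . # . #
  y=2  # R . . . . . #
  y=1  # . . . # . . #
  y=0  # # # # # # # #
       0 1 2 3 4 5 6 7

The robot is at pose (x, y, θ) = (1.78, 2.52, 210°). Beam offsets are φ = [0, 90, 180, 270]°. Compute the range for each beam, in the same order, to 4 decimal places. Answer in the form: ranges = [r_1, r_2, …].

beam 1: φ=0°, α=210°
  direction (-0.8660, -0.5000); cell (1,2); t to first gridline: x 0.9007, y 1.0400 (then +1.1547 / +2.0000)
    (0,2) via x @ 0.9007  # hit
  → r_1 = 0.9007
beam 2: φ=90°, α=300°
  direction (0.5000, -0.8660); cell (1,2); t to first gridline: x 0.4400, y 0.6004 (then +2.0000 / +1.1547)
    (2,2) via x @ 0.4400
    (2,1) via y @ 0.6004
    (2,0) via y @ 1.7551  # hit
  → r_2 = 1.7551
beam 3: φ=180°, α=30°
  direction (0.8660, 0.5000); cell (1,2); t to first gridline: x 0.2540, y 0.9600 (then +1.1547 / +2.0000)
    (2,2) via x @ 0.2540
    (2,3) via y @ 0.9600  # hit
  → r_3 = 0.9600
beam 4: φ=270°, α=120°
  direction (-0.5000, 0.8660); cell (1,2); t to first gridline: x 1.5600, y 0.5543 (then +2.0000 / +1.1547)
    (1,3) via y @ 0.5543
    (0,3) via x @ 1.5600  # hit
  → r_4 = 1.5600

ranges = [0.9007, 1.7551, 0.9600, 1.5600]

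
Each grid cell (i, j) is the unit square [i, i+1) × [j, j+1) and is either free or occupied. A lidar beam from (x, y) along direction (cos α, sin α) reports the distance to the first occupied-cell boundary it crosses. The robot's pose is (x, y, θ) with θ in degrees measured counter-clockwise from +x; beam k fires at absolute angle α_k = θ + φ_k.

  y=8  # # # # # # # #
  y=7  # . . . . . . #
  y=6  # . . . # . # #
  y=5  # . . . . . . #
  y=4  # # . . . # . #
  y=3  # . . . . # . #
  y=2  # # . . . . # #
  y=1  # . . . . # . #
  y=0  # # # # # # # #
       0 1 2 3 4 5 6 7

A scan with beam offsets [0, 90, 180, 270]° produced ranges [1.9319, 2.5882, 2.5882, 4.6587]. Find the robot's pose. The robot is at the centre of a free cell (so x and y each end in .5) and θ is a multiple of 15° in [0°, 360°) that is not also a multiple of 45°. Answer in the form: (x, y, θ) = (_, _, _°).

(x, y, θ) = (3.5, 5.5, 345°)

Enumerate (i+0.5, j+0.5, θ) over the 34 free cells and 16 admissible headings. For each, cast all 4 beams and compare to the given ranges.
  (5.5, 2.5, 60°): beam 1 = 0.5774 ≠ 1.9319 ✗
  (3.5, 2.5, 105°): beam 1 = 5.6940 ≠ 1.9319 ✗
  (2.5, 1.5, 300°): beam 1 = 0.5774 ≠ 1.9319 ✗
  (6.5, 3.5, 60°): beam 1 = 1.0000 ≠ 1.9319 ✗
  (1.5, 6.5, 120°): beam 1 = 1.0000 ≠ 1.9319 ✗
  …
  (3.5, 5.5, 345°): r_1=1.9319, r_2=2.5882, r_3=2.5882, r_4=4.6587 — all match ✓
No second candidate reproduces the full scan.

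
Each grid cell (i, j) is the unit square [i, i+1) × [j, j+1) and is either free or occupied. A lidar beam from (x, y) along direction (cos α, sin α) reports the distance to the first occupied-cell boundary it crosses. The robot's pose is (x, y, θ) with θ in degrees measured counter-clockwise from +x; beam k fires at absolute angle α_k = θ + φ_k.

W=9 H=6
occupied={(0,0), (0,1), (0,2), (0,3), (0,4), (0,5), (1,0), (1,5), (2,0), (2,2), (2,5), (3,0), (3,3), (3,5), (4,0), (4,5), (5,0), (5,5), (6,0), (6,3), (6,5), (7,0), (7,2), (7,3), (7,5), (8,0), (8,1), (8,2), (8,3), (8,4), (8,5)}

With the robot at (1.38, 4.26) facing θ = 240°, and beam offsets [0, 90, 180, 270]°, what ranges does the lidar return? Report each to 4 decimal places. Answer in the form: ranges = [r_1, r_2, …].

beam 1: φ=0°, α=240°
  dir = (cos 240°, sin 240°) = (-0.5000, -0.8660); from cell (1,4)
  next x-line at t=0.7600, next y-line at t=0.3002; Δt_x=2.0000, Δt_y=1.1547
    y: enter (1,3) at t=0.3002
    x: enter (0,3) at t=0.7600 ← occupied
  → r_1 = 0.7600
beam 2: φ=90°, α=330°
  dir = (cos 330°, sin 330°) = (0.8660, -0.5000); from cell (1,4)
  next x-line at t=0.7159, next y-line at t=0.5200; Δt_x=1.1547, Δt_y=2.0000
    y: enter (1,3) at t=0.5200
    x: enter (2,3) at t=0.7159
    x: enter (3,3) at t=1.8706 ← occupied
  → r_2 = 1.8706
beam 3: φ=180°, α=60°
  dir = (cos 60°, sin 60°) = (0.5000, 0.8660); from cell (1,4)
  next x-line at t=1.2400, next y-line at t=0.8545; Δt_x=2.0000, Δt_y=1.1547
    y: enter (1,5) at t=0.8545 ← occupied
  → r_3 = 0.8545
beam 4: φ=270°, α=150°
  dir = (cos 150°, sin 150°) = (-0.8660, 0.5000); from cell (1,4)
  next x-line at t=0.4388, next y-line at t=1.4800; Δt_x=1.1547, Δt_y=2.0000
    x: enter (0,4) at t=0.4388 ← occupied
  → r_4 = 0.4388

ranges = [0.7600, 1.8706, 0.8545, 0.4388]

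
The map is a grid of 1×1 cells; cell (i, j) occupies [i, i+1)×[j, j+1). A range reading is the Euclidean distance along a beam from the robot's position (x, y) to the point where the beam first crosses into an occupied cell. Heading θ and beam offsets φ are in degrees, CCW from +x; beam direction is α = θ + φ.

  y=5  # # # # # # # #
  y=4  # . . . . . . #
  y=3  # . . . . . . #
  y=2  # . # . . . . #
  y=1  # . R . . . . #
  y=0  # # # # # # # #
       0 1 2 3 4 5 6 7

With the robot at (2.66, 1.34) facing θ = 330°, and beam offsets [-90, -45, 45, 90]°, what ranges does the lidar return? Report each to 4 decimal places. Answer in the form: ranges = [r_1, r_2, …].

ranges = [0.3926, 0.3520, 4.4931, 4.2262]

beam 1: φ=-90°, α=240°
  d=(-0.5000,-0.8660)  start (2,1)  tX=1.3200 tY=0.3926  stride 1/|dx|=2.0000 1/|dy|=1.1547
    cross y-line → (2,0), t=0.3926 (wall)
  → r_1 = 0.3926
beam 2: φ=-45°, α=285°
  d=(0.2588,-0.9659)  start (2,1)  tX=1.3137 tY=0.3520  stride 1/|dx|=3.8637 1/|dy|=1.0353
    cross y-line → (2,0), t=0.3520 (wall)
  → r_2 = 0.3520
beam 3: φ=45°, α=15°
  d=(0.9659,0.2588)  start (2,1)  tX=0.3520 tY=2.5500  stride 1/|dx|=1.0353 1/|dy|=3.8637
    cross x-line → (3,1), t=0.3520
    cross x-line → (4,1), t=1.3873
    cross x-line → (5,1), t=2.4225
    cross y-line → (5,2), t=2.5500
    cross x-line → (6,2), t=3.4578
    cross x-line → (7,2), t=4.4931 (wall)
  → r_3 = 4.4931
beam 4: φ=90°, α=60°
  d=(0.5000,0.8660)  start (2,1)  tX=0.6800 tY=0.7621  stride 1/|dx|=2.0000 1/|dy|=1.1547
    cross x-line → (3,1), t=0.6800
    cross y-line → (3,2), t=0.7621
    cross y-line → (3,3), t=1.9168
    cross x-line → (4,3), t=2.6800
    cross y-line → (4,4), t=3.0715
    cross y-line → (4,5), t=4.2262 (wall)
  → r_4 = 4.2262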